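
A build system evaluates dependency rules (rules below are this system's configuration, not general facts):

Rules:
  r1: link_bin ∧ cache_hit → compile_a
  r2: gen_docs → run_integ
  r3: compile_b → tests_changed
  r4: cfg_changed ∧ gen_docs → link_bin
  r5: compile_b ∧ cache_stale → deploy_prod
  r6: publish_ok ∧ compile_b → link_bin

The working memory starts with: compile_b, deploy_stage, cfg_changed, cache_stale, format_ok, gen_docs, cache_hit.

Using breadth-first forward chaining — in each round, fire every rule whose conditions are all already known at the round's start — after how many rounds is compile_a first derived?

2

Round 1 fires r2, r3, r4, r5, giving run_integ, tests_changed, link_bin, deploy_prod.
Round 2 fires r1, giving compile_a.
compile_a first appears in round 2.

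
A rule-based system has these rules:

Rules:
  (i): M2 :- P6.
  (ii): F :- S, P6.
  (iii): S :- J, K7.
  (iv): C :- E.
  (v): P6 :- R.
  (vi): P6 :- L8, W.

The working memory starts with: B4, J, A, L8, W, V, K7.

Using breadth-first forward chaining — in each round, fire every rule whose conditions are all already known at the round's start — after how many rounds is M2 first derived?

2

Round 1 — (iii), (vi), derive S, P6.
Round 2 — (i), (ii), derive M2, F.
M2 first appears in round 2.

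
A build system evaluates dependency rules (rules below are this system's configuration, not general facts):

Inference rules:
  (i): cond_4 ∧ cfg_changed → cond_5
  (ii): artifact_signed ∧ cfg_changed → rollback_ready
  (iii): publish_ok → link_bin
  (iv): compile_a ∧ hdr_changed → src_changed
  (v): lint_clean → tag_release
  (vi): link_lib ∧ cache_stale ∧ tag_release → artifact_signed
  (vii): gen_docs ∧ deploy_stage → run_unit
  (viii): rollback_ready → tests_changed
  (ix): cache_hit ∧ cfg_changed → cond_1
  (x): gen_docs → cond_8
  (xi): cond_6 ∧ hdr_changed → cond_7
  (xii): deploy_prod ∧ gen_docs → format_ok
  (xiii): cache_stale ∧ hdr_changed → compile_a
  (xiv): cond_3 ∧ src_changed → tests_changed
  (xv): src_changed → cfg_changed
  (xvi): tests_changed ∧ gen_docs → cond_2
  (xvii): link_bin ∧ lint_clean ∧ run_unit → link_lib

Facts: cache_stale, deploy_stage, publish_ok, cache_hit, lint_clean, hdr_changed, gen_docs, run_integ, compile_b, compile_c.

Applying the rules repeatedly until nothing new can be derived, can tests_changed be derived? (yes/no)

yes

Round 1: (iii) [publish_ok → link_bin]; (v) [lint_clean → tag_release]; (vii) [gen_docs ∧ deploy_stage → run_unit]; (x) [gen_docs → cond_8]; (xiii) [cache_stale ∧ hdr_changed → compile_a]. Adds link_bin, tag_release, run_unit, cond_8, compile_a.
Round 2: (iv) [compile_a ∧ hdr_changed → src_changed]; (xvii) [link_bin ∧ lint_clean ∧ run_unit → link_lib]. Adds src_changed, link_lib.
Round 3: (vi) [link_lib ∧ cache_stale ∧ tag_release → artifact_signed]; (xv) [src_changed → cfg_changed]. Adds artifact_signed, cfg_changed.
Round 4: (ii) [artifact_signed ∧ cfg_changed → rollback_ready]; (ix) [cache_hit ∧ cfg_changed → cond_1]. Adds rollback_ready, cond_1.
Round 5: (viii) [rollback_ready → tests_changed]. Adds tests_changed.
Round 6: (xvi) [tests_changed ∧ gen_docs → cond_2]. Adds cond_2.
tests_changed appears in round 5, so it is derivable.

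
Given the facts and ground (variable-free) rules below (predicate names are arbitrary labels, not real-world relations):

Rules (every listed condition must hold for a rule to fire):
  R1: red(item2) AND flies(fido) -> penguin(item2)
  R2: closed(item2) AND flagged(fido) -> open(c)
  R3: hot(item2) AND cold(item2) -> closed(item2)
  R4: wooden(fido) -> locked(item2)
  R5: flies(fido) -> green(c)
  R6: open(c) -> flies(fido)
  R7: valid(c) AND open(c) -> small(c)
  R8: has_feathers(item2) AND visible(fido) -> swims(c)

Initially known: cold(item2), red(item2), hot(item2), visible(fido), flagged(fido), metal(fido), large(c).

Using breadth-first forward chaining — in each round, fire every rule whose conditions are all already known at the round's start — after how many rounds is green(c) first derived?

4

Round 1 fires R3, giving closed(item2).
Round 2 fires R2, giving open(c).
Round 3 fires R6, giving flies(fido).
Round 4 fires R1, R5, giving penguin(item2), green(c).
green(c) first appears in round 4.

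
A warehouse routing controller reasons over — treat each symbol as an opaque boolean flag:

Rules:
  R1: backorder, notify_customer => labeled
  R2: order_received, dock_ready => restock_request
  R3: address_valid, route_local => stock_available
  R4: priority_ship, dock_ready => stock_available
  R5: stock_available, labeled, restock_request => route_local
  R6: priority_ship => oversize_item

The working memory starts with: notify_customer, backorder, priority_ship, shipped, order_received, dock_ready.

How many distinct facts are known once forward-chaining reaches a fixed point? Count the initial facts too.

11

Round 1: R1 [backorder, notify_customer => labeled]; R2 [order_received, dock_ready => restock_request]; R4 [priority_ship, dock_ready => stock_available]; R6 [priority_ship => oversize_item]. Adds labeled, restock_request, stock_available, oversize_item.
Round 2: R5 [stock_available, labeled, restock_request => route_local]. Adds route_local.
Closure: {backorder, dock_ready, labeled, notify_customer, order_received, oversize_item, priority_ship, restock_request, route_local, shipped, stock_available} — 11 facts.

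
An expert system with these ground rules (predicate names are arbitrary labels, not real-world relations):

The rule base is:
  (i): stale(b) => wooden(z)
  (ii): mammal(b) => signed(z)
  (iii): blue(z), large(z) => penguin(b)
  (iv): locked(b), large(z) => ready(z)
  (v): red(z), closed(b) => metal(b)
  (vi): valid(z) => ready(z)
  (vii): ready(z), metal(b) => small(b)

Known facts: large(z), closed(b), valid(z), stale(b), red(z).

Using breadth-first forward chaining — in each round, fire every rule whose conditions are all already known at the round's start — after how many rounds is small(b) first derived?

Round 1: (i) [stale(b) => wooden(z)]; (v) [red(z), closed(b) => metal(b)]; (vi) [valid(z) => ready(z)]. Adds wooden(z), metal(b), ready(z).
Round 2: (vii) [ready(z), metal(b) => small(b)]. Adds small(b).
small(b) first appears in round 2.

2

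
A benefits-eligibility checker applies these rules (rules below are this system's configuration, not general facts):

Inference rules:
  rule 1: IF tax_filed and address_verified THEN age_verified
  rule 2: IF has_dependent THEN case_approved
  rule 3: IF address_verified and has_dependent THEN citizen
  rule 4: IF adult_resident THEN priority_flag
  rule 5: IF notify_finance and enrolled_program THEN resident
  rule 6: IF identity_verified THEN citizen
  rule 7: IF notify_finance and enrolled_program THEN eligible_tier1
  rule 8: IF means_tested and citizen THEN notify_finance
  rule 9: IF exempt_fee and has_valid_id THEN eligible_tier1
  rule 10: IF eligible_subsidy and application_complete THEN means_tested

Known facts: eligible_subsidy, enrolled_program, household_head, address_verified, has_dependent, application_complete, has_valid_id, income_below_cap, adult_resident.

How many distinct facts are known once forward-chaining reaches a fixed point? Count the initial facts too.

16

Round 1 — rule 2, rule 3, rule 4, rule 10, derive case_approved, citizen, priority_flag, means_tested.
Round 2 — rule 8, derive notify_finance.
Round 3 — rule 5, rule 7, derive resident, eligible_tier1.
Closure: {address_verified, adult_resident, application_complete, case_approved, citizen, eligible_subsidy, eligible_tier1, enrolled_program, has_dependent, has_valid_id, household_head, income_below_cap, means_tested, notify_finance, priority_flag, resident} — 16 facts.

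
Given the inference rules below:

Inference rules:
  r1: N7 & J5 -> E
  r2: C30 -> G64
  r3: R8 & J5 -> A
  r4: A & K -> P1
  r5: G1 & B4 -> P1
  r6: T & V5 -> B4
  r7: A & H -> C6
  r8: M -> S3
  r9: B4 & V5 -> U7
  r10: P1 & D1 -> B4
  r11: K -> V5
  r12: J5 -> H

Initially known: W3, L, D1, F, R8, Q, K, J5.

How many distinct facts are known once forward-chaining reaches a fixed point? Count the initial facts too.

Round 1: r3 [R8 & J5 -> A]; r11 [K -> V5]; r12 [J5 -> H]. New: A, V5, H.
Round 2: r4 [A & K -> P1]; r7 [A & H -> C6]. New: P1, C6.
Round 3: r10 [P1 & D1 -> B4]. New: B4.
Round 4: r9 [B4 & V5 -> U7]. New: U7.
Closure: {A, B4, C6, D1, F, H, J5, K, L, P1, Q, R8, U7, V5, W3} — 15 facts.

15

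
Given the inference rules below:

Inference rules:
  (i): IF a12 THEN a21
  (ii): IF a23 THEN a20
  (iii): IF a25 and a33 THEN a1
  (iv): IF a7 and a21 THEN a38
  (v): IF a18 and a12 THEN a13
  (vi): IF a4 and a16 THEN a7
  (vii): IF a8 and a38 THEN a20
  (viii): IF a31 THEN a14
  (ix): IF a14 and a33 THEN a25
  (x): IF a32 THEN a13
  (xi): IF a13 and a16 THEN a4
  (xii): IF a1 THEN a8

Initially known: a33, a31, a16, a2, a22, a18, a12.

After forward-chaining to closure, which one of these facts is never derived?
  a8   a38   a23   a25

a23

Round 1: (i) [IF a12 THEN a21]; (v) [IF a18 and a12 THEN a13]; (viii) [IF a31 THEN a14]. Adds a21, a13, a14.
Round 2: (ix) [IF a14 and a33 THEN a25]; (xi) [IF a13 and a16 THEN a4]. Adds a25, a4.
Round 3: (iii) [IF a25 and a33 THEN a1]; (vi) [IF a4 and a16 THEN a7]. Adds a1, a7.
Round 4: (iv) [IF a7 and a21 THEN a38]; (xii) [IF a1 THEN a8]. Adds a38, a8.
Round 5: (vii) [IF a8 and a38 THEN a20]. Adds a20.
Derived: a38 (round 4), a25 (round 2), a8 (round 4). a23 never appears in any round.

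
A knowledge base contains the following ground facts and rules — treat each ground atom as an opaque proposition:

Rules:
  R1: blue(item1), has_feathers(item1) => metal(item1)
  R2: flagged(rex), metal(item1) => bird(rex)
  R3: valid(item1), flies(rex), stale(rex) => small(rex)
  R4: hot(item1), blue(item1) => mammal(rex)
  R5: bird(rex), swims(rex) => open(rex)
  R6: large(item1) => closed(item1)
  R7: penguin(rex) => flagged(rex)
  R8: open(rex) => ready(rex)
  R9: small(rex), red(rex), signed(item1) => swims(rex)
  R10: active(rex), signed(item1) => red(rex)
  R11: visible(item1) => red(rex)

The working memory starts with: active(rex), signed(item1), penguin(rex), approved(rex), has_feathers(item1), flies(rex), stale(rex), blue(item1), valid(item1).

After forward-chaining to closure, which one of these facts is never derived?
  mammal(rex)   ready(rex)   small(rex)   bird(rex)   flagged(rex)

mammal(rex)

[1] R1 [blue(item1), has_feathers(item1) => metal(item1)]; R3 [valid(item1), flies(rex), stale(rex) => small(rex)]; R7 [penguin(rex) => flagged(rex)]; R10 [active(rex), signed(item1) => red(rex)]. ⇒ new: metal(item1), small(rex), flagged(rex), red(rex).
[2] R2 [flagged(rex), metal(item1) => bird(rex)]; R9 [small(rex), red(rex), signed(item1) => swims(rex)]. ⇒ new: bird(rex), swims(rex).
[3] R5 [bird(rex), swims(rex) => open(rex)]. ⇒ new: open(rex).
[4] R8 [open(rex) => ready(rex)]. ⇒ new: ready(rex).
Derived: flagged(rex) (round 1), bird(rex) (round 2), small(rex) (round 1), ready(rex) (round 4). mammal(rex) never appears in any round.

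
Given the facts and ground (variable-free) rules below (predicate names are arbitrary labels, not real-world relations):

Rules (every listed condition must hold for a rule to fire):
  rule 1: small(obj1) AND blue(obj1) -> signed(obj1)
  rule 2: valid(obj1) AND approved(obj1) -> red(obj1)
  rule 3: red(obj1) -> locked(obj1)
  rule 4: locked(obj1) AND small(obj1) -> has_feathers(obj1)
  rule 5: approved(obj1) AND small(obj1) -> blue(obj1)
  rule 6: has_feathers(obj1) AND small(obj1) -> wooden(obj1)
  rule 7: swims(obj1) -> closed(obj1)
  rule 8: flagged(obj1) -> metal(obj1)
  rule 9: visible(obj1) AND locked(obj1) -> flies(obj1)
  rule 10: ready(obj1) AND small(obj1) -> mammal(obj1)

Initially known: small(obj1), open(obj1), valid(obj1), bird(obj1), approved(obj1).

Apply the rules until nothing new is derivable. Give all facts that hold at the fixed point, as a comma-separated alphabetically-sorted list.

Round 1: rule 2 [valid(obj1) AND approved(obj1) -> red(obj1)]; rule 5 [approved(obj1) AND small(obj1) -> blue(obj1)]. Adds red(obj1), blue(obj1).
Round 2: rule 1 [small(obj1) AND blue(obj1) -> signed(obj1)]; rule 3 [red(obj1) -> locked(obj1)]. Adds signed(obj1), locked(obj1).
Round 3: rule 4 [locked(obj1) AND small(obj1) -> has_feathers(obj1)]. Adds has_feathers(obj1).
Round 4: rule 6 [has_feathers(obj1) AND small(obj1) -> wooden(obj1)]. Adds wooden(obj1).

approved(obj1), bird(obj1), blue(obj1), has_feathers(obj1), locked(obj1), open(obj1), red(obj1), signed(obj1), small(obj1), valid(obj1), wooden(obj1)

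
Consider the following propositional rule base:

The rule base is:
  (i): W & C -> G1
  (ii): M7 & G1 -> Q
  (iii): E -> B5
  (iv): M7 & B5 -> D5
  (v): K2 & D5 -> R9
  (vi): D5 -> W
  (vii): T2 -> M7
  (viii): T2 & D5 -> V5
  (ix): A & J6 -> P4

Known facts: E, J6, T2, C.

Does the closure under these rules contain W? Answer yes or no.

yes

Round 1 fires (iii), (vii), giving B5, M7.
Round 2 fires (iv), giving D5.
Round 3 fires (vi), (viii), giving W, V5.
Round 4 fires (i), giving G1.
Round 5 fires (ii), giving Q.
W appears in round 3, so it is derivable.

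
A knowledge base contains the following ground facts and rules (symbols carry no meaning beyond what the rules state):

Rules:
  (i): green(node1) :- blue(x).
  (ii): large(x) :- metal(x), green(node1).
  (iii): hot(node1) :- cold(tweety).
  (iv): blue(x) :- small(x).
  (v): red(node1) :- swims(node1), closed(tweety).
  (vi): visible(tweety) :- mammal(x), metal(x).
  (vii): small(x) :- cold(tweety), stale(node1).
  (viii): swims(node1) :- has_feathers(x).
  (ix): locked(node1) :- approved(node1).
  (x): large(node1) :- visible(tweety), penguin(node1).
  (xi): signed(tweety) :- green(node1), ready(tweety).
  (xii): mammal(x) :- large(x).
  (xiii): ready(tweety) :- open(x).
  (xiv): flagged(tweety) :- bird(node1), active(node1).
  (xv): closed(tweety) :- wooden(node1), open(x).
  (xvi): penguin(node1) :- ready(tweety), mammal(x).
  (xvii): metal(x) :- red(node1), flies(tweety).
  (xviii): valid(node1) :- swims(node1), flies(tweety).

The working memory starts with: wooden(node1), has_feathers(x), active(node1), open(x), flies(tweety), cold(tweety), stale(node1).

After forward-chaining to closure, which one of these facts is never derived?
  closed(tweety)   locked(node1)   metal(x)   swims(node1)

locked(node1)

Round 1: (iii) [hot(node1) :- cold(tweety).]; (vii) [small(x) :- cold(tweety), stale(node1).]; (viii) [swims(node1) :- has_feathers(x).]; (xiii) [ready(tweety) :- open(x).]; (xv) [closed(tweety) :- wooden(node1), open(x).]. New: hot(node1), small(x), swims(node1), ready(tweety), closed(tweety).
Round 2: (iv) [blue(x) :- small(x).]; (v) [red(node1) :- swims(node1), closed(tweety).]; (xviii) [valid(node1) :- swims(node1), flies(tweety).]. New: blue(x), red(node1), valid(node1).
Round 3: (i) [green(node1) :- blue(x).]; (xvii) [metal(x) :- red(node1), flies(tweety).]. New: green(node1), metal(x).
Round 4: (ii) [large(x) :- metal(x), green(node1).]; (xi) [signed(tweety) :- green(node1), ready(tweety).]. New: large(x), signed(tweety).
Round 5: (xii) [mammal(x) :- large(x).]. New: mammal(x).
Round 6: (vi) [visible(tweety) :- mammal(x), metal(x).]; (xvi) [penguin(node1) :- ready(tweety), mammal(x).]. New: visible(tweety), penguin(node1).
Round 7: (x) [large(node1) :- visible(tweety), penguin(node1).]. New: large(node1).
Derived: metal(x) (round 3), swims(node1) (round 1), closed(tweety) (round 1). locked(node1) never appears in any round.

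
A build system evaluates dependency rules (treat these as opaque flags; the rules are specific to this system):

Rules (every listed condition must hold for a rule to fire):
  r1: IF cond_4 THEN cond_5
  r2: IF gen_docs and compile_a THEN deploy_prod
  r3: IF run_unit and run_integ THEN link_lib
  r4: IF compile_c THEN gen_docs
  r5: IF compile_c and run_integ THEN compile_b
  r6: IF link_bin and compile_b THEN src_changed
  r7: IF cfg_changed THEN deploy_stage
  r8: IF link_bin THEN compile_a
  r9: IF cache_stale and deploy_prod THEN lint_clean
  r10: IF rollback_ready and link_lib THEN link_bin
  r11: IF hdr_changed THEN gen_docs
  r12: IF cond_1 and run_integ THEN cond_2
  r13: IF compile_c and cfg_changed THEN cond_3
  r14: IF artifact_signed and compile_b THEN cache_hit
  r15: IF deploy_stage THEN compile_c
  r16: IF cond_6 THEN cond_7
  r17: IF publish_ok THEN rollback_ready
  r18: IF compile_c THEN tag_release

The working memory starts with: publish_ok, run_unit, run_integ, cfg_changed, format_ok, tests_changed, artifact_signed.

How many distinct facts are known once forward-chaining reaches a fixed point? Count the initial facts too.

[1] r3 [IF run_unit and run_integ THEN link_lib]; r7 [IF cfg_changed THEN deploy_stage]; r17 [IF publish_ok THEN rollback_ready]. ⇒ new: link_lib, deploy_stage, rollback_ready.
[2] r10 [IF rollback_ready and link_lib THEN link_bin]; r15 [IF deploy_stage THEN compile_c]. ⇒ new: link_bin, compile_c.
[3] r4 [IF compile_c THEN gen_docs]; r5 [IF compile_c and run_integ THEN compile_b]; r8 [IF link_bin THEN compile_a]; r13 [IF compile_c and cfg_changed THEN cond_3]; r18 [IF compile_c THEN tag_release]. ⇒ new: gen_docs, compile_b, compile_a, cond_3, tag_release.
[4] r2 [IF gen_docs and compile_a THEN deploy_prod]; r6 [IF link_bin and compile_b THEN src_changed]; r14 [IF artifact_signed and compile_b THEN cache_hit]. ⇒ new: deploy_prod, src_changed, cache_hit.
Closure: {artifact_signed, cache_hit, cfg_changed, compile_a, compile_b, compile_c, cond_3, deploy_prod, deploy_stage, format_ok, gen_docs, link_bin, link_lib, publish_ok, rollback_ready, run_integ, run_unit, src_changed, tag_release, tests_changed} — 20 facts.

20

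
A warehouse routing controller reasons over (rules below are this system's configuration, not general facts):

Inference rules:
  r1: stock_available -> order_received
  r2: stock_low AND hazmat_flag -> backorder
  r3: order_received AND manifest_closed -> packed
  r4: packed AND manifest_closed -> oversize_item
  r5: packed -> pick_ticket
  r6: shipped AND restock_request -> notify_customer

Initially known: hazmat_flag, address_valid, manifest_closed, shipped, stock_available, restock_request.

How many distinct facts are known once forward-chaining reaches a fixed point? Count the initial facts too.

Round 1 — r1, r6, derive order_received, notify_customer.
Round 2 — r3, derive packed.
Round 3 — r4, r5, derive oversize_item, pick_ticket.
Closure: {address_valid, hazmat_flag, manifest_closed, notify_customer, order_received, oversize_item, packed, pick_ticket, restock_request, shipped, stock_available} — 11 facts.

11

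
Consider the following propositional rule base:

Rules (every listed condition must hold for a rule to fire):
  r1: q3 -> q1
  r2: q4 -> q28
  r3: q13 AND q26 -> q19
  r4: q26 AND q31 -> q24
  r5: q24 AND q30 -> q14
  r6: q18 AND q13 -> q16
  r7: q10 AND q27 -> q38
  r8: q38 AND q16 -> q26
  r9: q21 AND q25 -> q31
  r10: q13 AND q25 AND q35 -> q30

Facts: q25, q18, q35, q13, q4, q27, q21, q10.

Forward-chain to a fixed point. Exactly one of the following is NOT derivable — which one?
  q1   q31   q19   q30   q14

Round 1 — r2, r6, r7, r9, r10, derive q28, q16, q38, q31, q30.
Round 2 — r8, derive q26.
Round 3 — r3, r4, derive q19, q24.
Round 4 — r5, derive q14.
Derived: q30 (round 1), q14 (round 4), q31 (round 1), q19 (round 3). q1 never appears in any round.

q1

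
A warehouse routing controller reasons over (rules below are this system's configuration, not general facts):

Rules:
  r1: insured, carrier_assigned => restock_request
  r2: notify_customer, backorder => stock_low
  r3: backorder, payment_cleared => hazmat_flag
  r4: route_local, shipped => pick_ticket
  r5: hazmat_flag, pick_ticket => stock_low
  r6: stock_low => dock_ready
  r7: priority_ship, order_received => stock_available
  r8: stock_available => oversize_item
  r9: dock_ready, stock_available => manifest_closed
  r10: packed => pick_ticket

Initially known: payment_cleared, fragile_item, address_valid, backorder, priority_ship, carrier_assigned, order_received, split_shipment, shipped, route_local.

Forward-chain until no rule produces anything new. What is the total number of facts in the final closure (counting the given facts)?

Round 1: r3 [backorder, payment_cleared => hazmat_flag]; r4 [route_local, shipped => pick_ticket]; r7 [priority_ship, order_received => stock_available]. Adds hazmat_flag, pick_ticket, stock_available.
Round 2: r5 [hazmat_flag, pick_ticket => stock_low]; r8 [stock_available => oversize_item]. Adds stock_low, oversize_item.
Round 3: r6 [stock_low => dock_ready]. Adds dock_ready.
Round 4: r9 [dock_ready, stock_available => manifest_closed]. Adds manifest_closed.
Closure: {address_valid, backorder, carrier_assigned, dock_ready, fragile_item, hazmat_flag, manifest_closed, order_received, oversize_item, payment_cleared, pick_ticket, priority_ship, route_local, shipped, split_shipment, stock_available, stock_low} — 17 facts.

17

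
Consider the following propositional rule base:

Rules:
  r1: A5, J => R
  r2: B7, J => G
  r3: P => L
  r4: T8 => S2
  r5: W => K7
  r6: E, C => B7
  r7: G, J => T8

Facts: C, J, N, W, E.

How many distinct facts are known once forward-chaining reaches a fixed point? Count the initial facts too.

Round 1: r5 [W => K7]; r6 [E, C => B7]. Adds K7, B7.
Round 2: r2 [B7, J => G]. Adds G.
Round 3: r7 [G, J => T8]. Adds T8.
Round 4: r4 [T8 => S2]. Adds S2.
Closure: {B7, C, E, G, J, K7, N, S2, T8, W} — 10 facts.

10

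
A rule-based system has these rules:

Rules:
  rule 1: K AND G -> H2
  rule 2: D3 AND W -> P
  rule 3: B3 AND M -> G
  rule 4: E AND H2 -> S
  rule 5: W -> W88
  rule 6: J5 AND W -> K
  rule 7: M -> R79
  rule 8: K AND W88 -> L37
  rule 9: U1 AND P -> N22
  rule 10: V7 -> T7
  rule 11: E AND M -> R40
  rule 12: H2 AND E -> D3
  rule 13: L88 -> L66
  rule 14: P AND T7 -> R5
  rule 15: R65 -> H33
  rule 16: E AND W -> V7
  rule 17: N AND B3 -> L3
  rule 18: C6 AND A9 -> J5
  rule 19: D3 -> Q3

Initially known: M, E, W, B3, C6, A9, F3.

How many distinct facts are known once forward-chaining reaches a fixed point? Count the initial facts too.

22

Round 1: rule 3 [B3 AND M -> G]; rule 5 [W -> W88]; rule 7 [M -> R79]; rule 11 [E AND M -> R40]; rule 16 [E AND W -> V7]; rule 18 [C6 AND A9 -> J5]. New: G, W88, R79, R40, V7, J5.
Round 2: rule 6 [J5 AND W -> K]; rule 10 [V7 -> T7]. New: K, T7.
Round 3: rule 1 [K AND G -> H2]; rule 8 [K AND W88 -> L37]. New: H2, L37.
Round 4: rule 4 [E AND H2 -> S]; rule 12 [H2 AND E -> D3]. New: S, D3.
Round 5: rule 2 [D3 AND W -> P]; rule 19 [D3 -> Q3]. New: P, Q3.
Round 6: rule 14 [P AND T7 -> R5]. New: R5.
Closure: {A9, B3, C6, D3, E, F3, G, H2, J5, K, L37, M, P, Q3, R40, R5, R79, S, T7, V7, W, W88} — 22 facts.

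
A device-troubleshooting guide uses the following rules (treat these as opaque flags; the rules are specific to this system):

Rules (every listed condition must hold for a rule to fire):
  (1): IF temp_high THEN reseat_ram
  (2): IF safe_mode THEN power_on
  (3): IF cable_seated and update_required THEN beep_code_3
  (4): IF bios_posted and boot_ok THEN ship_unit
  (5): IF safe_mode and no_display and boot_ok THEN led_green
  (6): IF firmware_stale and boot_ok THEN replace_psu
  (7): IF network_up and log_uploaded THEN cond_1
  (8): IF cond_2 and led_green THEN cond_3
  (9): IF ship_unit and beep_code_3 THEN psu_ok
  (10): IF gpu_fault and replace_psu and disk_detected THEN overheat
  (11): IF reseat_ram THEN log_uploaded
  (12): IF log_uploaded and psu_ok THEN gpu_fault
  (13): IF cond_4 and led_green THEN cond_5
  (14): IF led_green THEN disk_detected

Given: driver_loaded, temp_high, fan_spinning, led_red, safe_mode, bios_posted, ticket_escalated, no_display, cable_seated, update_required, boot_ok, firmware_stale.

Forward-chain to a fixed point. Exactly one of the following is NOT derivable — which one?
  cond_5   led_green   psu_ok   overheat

Round 1: (1) [IF temp_high THEN reseat_ram]; (2) [IF safe_mode THEN power_on]; (3) [IF cable_seated and update_required THEN beep_code_3]; (4) [IF bios_posted and boot_ok THEN ship_unit]; (5) [IF safe_mode and no_display and boot_ok THEN led_green]; (6) [IF firmware_stale and boot_ok THEN replace_psu]. Adds reseat_ram, power_on, beep_code_3, ship_unit, led_green, replace_psu.
Round 2: (9) [IF ship_unit and beep_code_3 THEN psu_ok]; (11) [IF reseat_ram THEN log_uploaded]; (14) [IF led_green THEN disk_detected]. Adds psu_ok, log_uploaded, disk_detected.
Round 3: (12) [IF log_uploaded and psu_ok THEN gpu_fault]. Adds gpu_fault.
Round 4: (10) [IF gpu_fault and replace_psu and disk_detected THEN overheat]. Adds overheat.
Derived: led_green (round 1), overheat (round 4), psu_ok (round 2). cond_5 never appears in any round.

cond_5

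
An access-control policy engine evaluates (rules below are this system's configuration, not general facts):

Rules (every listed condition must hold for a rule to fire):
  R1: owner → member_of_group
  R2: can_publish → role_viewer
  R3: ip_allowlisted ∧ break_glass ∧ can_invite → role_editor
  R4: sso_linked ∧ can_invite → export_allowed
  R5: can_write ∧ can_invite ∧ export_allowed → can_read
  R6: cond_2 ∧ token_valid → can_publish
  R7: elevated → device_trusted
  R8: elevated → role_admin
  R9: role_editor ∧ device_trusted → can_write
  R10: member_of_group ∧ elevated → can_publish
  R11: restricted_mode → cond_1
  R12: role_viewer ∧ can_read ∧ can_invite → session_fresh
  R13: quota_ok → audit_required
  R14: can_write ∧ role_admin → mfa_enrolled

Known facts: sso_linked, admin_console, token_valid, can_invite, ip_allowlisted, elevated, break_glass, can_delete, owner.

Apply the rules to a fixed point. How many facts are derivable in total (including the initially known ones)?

20

Round 1: R1 [owner → member_of_group]; R3 [ip_allowlisted ∧ break_glass ∧ can_invite → role_editor]; R4 [sso_linked ∧ can_invite → export_allowed]; R7 [elevated → device_trusted]; R8 [elevated → role_admin]. New: member_of_group, role_editor, export_allowed, device_trusted, role_admin.
Round 2: R9 [role_editor ∧ device_trusted → can_write]; R10 [member_of_group ∧ elevated → can_publish]. New: can_write, can_publish.
Round 3: R2 [can_publish → role_viewer]; R5 [can_write ∧ can_invite ∧ export_allowed → can_read]; R14 [can_write ∧ role_admin → mfa_enrolled]. New: role_viewer, can_read, mfa_enrolled.
Round 4: R12 [role_viewer ∧ can_read ∧ can_invite → session_fresh]. New: session_fresh.
Closure: {admin_console, break_glass, can_delete, can_invite, can_publish, can_read, can_write, device_trusted, elevated, export_allowed, ip_allowlisted, member_of_group, mfa_enrolled, owner, role_admin, role_editor, role_viewer, session_fresh, sso_linked, token_valid} — 20 facts.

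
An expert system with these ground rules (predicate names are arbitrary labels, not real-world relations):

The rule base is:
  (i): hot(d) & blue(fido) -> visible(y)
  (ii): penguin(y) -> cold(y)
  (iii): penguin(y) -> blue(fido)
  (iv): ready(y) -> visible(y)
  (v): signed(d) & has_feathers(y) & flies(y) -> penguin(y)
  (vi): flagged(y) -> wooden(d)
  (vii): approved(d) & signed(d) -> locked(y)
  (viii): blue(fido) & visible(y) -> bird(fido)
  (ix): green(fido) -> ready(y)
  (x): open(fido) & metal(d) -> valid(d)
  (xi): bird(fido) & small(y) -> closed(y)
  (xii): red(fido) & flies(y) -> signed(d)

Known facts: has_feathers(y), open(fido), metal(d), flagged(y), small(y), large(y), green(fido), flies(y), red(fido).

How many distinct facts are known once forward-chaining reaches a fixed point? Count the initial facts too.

Round 1: (vi) [flagged(y) -> wooden(d)]; (ix) [green(fido) -> ready(y)]; (x) [open(fido) & metal(d) -> valid(d)]; (xii) [red(fido) & flies(y) -> signed(d)]. Adds wooden(d), ready(y), valid(d), signed(d).
Round 2: (iv) [ready(y) -> visible(y)]; (v) [signed(d) & has_feathers(y) & flies(y) -> penguin(y)]. Adds visible(y), penguin(y).
Round 3: (ii) [penguin(y) -> cold(y)]; (iii) [penguin(y) -> blue(fido)]. Adds cold(y), blue(fido).
Round 4: (viii) [blue(fido) & visible(y) -> bird(fido)]. Adds bird(fido).
Round 5: (xi) [bird(fido) & small(y) -> closed(y)]. Adds closed(y).
Closure: {bird(fido), blue(fido), closed(y), cold(y), flagged(y), flies(y), green(fido), has_feathers(y), large(y), metal(d), open(fido), penguin(y), ready(y), red(fido), signed(d), small(y), valid(d), visible(y), wooden(d)} — 19 facts.

19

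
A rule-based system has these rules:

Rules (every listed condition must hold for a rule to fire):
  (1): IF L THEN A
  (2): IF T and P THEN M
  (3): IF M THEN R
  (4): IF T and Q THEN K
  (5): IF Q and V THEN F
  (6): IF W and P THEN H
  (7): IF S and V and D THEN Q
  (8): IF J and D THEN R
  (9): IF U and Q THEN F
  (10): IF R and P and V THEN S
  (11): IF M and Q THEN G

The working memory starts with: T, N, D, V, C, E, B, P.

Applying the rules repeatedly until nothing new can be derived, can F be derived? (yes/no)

yes

Round 1 — (2), derive M.
Round 2 — (3), derive R.
Round 3 — (10), derive S.
Round 4 — (7), derive Q.
Round 5 — (4), (5), (11), derive K, F, G.
F appears in round 5, so it is derivable.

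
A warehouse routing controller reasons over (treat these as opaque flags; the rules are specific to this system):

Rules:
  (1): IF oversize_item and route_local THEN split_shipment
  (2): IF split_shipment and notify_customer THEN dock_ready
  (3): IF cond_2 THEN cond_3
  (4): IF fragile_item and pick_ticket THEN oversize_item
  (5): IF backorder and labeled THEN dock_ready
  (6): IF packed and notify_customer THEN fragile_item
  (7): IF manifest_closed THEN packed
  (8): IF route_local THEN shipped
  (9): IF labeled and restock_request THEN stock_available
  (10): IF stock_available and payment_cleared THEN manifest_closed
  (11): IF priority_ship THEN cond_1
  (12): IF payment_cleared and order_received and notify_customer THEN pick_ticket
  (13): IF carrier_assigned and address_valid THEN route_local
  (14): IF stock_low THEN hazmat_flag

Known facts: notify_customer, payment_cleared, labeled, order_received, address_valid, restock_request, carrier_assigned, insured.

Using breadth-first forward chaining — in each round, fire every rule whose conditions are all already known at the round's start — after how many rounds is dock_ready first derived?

[1] (9) [IF labeled and restock_request THEN stock_available]; (12) [IF payment_cleared and order_received and notify_customer THEN pick_ticket]; (13) [IF carrier_assigned and address_valid THEN route_local]. ⇒ new: stock_available, pick_ticket, route_local.
[2] (8) [IF route_local THEN shipped]; (10) [IF stock_available and payment_cleared THEN manifest_closed]. ⇒ new: shipped, manifest_closed.
[3] (7) [IF manifest_closed THEN packed]. ⇒ new: packed.
[4] (6) [IF packed and notify_customer THEN fragile_item]. ⇒ new: fragile_item.
[5] (4) [IF fragile_item and pick_ticket THEN oversize_item]. ⇒ new: oversize_item.
[6] (1) [IF oversize_item and route_local THEN split_shipment]. ⇒ new: split_shipment.
[7] (2) [IF split_shipment and notify_customer THEN dock_ready]. ⇒ new: dock_ready.
dock_ready first appears in round 7.

7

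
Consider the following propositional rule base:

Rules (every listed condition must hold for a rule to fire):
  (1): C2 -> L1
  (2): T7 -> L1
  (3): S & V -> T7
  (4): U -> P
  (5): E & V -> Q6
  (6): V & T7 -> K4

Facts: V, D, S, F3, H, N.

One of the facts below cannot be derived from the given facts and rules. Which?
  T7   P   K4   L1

[1] (3) [S & V -> T7]. ⇒ new: T7.
[2] (2) [T7 -> L1]; (6) [V & T7 -> K4]. ⇒ new: L1, K4.
Derived: T7 (round 1), K4 (round 2), L1 (round 2). P never appears in any round.

P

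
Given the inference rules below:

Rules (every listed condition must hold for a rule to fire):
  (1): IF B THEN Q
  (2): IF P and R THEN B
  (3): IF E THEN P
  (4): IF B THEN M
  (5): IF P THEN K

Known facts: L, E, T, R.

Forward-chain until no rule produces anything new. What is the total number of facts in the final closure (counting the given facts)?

9

Round 1: (3) [IF E THEN P]. New: P.
Round 2: (2) [IF P and R THEN B]; (5) [IF P THEN K]. New: B, K.
Round 3: (1) [IF B THEN Q]; (4) [IF B THEN M]. New: Q, M.
Closure: {B, E, K, L, M, P, Q, R, T} — 9 facts.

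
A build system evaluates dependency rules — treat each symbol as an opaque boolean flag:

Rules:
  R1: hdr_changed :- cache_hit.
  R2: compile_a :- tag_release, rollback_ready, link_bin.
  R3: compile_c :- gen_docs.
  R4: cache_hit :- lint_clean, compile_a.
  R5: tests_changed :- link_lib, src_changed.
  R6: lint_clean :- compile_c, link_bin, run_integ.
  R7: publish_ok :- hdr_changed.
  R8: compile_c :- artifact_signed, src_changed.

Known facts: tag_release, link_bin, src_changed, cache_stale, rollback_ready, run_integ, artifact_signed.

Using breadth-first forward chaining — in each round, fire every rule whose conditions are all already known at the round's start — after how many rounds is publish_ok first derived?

[1] R2 [compile_a :- tag_release, rollback_ready, link_bin.]; R8 [compile_c :- artifact_signed, src_changed.]. ⇒ new: compile_a, compile_c.
[2] R6 [lint_clean :- compile_c, link_bin, run_integ.]. ⇒ new: lint_clean.
[3] R4 [cache_hit :- lint_clean, compile_a.]. ⇒ new: cache_hit.
[4] R1 [hdr_changed :- cache_hit.]. ⇒ new: hdr_changed.
[5] R7 [publish_ok :- hdr_changed.]. ⇒ new: publish_ok.
publish_ok first appears in round 5.

5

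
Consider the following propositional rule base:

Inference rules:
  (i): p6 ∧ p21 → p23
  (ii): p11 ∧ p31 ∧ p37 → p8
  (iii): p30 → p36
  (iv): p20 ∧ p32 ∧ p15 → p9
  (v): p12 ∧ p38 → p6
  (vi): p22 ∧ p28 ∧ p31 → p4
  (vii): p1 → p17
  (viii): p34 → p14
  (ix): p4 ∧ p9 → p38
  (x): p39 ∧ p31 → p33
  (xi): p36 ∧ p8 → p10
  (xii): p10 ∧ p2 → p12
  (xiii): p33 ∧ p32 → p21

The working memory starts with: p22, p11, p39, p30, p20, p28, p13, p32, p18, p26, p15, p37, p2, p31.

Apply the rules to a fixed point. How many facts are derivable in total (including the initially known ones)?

25

Round 1: (ii) [p11 ∧ p31 ∧ p37 → p8]; (iii) [p30 → p36]; (iv) [p20 ∧ p32 ∧ p15 → p9]; (vi) [p22 ∧ p28 ∧ p31 → p4]; (x) [p39 ∧ p31 → p33]. Adds p8, p36, p9, p4, p33.
Round 2: (ix) [p4 ∧ p9 → p38]; (xi) [p36 ∧ p8 → p10]; (xiii) [p33 ∧ p32 → p21]. Adds p38, p10, p21.
Round 3: (xii) [p10 ∧ p2 → p12]. Adds p12.
Round 4: (v) [p12 ∧ p38 → p6]. Adds p6.
Round 5: (i) [p6 ∧ p21 → p23]. Adds p23.
Closure: {p10, p11, p12, p13, p15, p18, p2, p20, p21, p22, p23, p26, p28, p30, p31, p32, p33, p36, p37, p38, p39, p4, p6, p8, p9} — 25 facts.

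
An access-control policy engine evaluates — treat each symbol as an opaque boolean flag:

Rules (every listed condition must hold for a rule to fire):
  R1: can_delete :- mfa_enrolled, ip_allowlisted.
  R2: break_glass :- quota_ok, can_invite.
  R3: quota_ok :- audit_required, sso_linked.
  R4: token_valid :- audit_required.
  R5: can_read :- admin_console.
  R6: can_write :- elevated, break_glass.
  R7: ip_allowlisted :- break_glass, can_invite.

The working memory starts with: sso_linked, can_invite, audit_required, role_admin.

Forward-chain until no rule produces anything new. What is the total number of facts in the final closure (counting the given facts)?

8

[1] R3 [quota_ok :- audit_required, sso_linked.]; R4 [token_valid :- audit_required.]. ⇒ new: quota_ok, token_valid.
[2] R2 [break_glass :- quota_ok, can_invite.]. ⇒ new: break_glass.
[3] R7 [ip_allowlisted :- break_glass, can_invite.]. ⇒ new: ip_allowlisted.
Closure: {audit_required, break_glass, can_invite, ip_allowlisted, quota_ok, role_admin, sso_linked, token_valid} — 8 facts.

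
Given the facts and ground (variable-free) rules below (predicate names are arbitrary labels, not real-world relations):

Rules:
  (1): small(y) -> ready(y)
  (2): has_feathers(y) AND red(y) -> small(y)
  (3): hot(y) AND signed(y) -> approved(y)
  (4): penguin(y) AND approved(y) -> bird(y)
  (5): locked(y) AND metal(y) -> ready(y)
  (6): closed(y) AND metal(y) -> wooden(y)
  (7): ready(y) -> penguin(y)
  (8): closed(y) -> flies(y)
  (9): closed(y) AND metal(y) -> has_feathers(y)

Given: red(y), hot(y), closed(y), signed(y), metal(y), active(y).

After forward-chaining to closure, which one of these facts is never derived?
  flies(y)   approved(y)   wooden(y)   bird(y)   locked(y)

locked(y)

Round 1 — (3), (6), (8), (9), derive approved(y), wooden(y), flies(y), has_feathers(y).
Round 2 — (2), derive small(y).
Round 3 — (1), derive ready(y).
Round 4 — (7), derive penguin(y).
Round 5 — (4), derive bird(y).
Derived: approved(y) (round 1), bird(y) (round 5), wooden(y) (round 1), flies(y) (round 1). locked(y) never appears in any round.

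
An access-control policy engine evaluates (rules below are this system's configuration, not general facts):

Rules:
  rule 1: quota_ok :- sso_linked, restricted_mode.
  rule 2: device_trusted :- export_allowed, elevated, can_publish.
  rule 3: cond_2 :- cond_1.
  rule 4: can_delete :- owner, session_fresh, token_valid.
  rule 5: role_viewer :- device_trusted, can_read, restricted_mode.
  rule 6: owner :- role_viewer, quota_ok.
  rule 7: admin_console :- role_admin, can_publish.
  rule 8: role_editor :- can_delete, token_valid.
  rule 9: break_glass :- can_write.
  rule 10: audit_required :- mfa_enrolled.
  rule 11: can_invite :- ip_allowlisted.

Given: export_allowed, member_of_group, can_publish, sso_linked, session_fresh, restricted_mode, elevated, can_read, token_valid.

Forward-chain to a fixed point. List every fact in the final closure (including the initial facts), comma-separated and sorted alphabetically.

Round 1 fires rule 1, rule 2, giving quota_ok, device_trusted.
Round 2 fires rule 5, giving role_viewer.
Round 3 fires rule 6, giving owner.
Round 4 fires rule 4, giving can_delete.
Round 5 fires rule 8, giving role_editor.

can_delete, can_publish, can_read, device_trusted, elevated, export_allowed, member_of_group, owner, quota_ok, restricted_mode, role_editor, role_viewer, session_fresh, sso_linked, token_valid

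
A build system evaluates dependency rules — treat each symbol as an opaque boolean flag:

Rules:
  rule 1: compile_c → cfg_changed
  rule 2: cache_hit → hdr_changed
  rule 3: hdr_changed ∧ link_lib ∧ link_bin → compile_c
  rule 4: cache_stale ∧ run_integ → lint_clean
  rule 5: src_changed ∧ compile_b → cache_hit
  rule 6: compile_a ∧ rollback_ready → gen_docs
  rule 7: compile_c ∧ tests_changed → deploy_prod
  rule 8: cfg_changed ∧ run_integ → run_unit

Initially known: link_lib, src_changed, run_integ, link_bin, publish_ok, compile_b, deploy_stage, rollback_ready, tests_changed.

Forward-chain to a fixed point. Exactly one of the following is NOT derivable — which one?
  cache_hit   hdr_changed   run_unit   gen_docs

[1] rule 5 [src_changed ∧ compile_b → cache_hit]. ⇒ new: cache_hit.
[2] rule 2 [cache_hit → hdr_changed]. ⇒ new: hdr_changed.
[3] rule 3 [hdr_changed ∧ link_lib ∧ link_bin → compile_c]. ⇒ new: compile_c.
[4] rule 1 [compile_c → cfg_changed]; rule 7 [compile_c ∧ tests_changed → deploy_prod]. ⇒ new: cfg_changed, deploy_prod.
[5] rule 8 [cfg_changed ∧ run_integ → run_unit]. ⇒ new: run_unit.
Derived: cache_hit (round 1), hdr_changed (round 2), run_unit (round 5). gen_docs never appears in any round.

gen_docs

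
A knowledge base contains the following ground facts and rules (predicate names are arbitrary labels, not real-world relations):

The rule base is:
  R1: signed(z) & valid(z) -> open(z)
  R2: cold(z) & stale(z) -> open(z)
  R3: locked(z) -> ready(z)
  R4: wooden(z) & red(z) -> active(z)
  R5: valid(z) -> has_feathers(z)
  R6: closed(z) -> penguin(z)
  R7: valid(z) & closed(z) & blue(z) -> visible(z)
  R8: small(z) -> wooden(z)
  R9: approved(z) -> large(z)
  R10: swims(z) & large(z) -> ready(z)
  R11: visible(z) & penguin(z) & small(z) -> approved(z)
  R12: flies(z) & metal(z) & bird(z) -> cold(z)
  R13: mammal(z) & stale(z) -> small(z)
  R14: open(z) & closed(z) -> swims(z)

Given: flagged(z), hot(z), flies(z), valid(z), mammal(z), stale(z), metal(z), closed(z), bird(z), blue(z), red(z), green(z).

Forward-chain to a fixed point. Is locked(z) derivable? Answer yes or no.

no

[1] R5 [valid(z) -> has_feathers(z)]; R6 [closed(z) -> penguin(z)]; R7 [valid(z) & closed(z) & blue(z) -> visible(z)]; R12 [flies(z) & metal(z) & bird(z) -> cold(z)]; R13 [mammal(z) & stale(z) -> small(z)]. ⇒ new: has_feathers(z), penguin(z), visible(z), cold(z), small(z).
[2] R2 [cold(z) & stale(z) -> open(z)]; R8 [small(z) -> wooden(z)]; R11 [visible(z) & penguin(z) & small(z) -> approved(z)]. ⇒ new: open(z), wooden(z), approved(z).
[3] R4 [wooden(z) & red(z) -> active(z)]; R9 [approved(z) -> large(z)]; R14 [open(z) & closed(z) -> swims(z)]. ⇒ new: active(z), large(z), swims(z).
[4] R10 [swims(z) & large(z) -> ready(z)]. ⇒ new: ready(z).
Fixed point reached. No rule has locked(z) as a consequent, and it is not given.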